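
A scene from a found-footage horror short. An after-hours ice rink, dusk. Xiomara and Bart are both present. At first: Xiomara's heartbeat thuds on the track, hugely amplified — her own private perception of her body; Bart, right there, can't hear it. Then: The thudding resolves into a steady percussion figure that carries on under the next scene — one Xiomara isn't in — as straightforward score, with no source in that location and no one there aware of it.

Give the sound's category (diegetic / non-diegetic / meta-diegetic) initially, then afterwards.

meta-diegetic, non-diegetic

Initially: it's Xiomara's subjective body sound, inaudible to Bart → meta-diegetic.
Afterwards: detached from Xiomara and playing as sourceless score over a scene she isn't in — for the audience only → non-diegetic.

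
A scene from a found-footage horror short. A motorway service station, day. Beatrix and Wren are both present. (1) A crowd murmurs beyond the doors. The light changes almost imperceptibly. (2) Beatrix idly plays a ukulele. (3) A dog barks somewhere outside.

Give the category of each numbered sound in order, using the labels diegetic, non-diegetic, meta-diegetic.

diegetic, diegetic, diegetic

Sound (1): a crowd is part of the location's real environment, so diegetic.
(2) Beatrix is producing the music live, in the story world → diegetic.
Sound (3): the sound comes from a dog physically present in the location, so diegetic.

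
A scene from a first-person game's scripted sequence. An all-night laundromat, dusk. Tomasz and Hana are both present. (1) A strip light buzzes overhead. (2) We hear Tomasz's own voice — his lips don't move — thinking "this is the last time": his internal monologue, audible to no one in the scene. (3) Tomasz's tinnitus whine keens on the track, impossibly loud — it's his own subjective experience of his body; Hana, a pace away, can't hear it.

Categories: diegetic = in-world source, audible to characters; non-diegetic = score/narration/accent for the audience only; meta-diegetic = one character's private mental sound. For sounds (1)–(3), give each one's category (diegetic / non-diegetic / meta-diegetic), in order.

diegetic, meta-diegetic, meta-diegetic

(1) it's the actual ambient sound of the location → diegetic.
(2) is meta-diegetic: internal monologue — inside Tomasz's mind, not spoken into the scene.
Sound (3): point-of-audition from inside Tomasz's body; not a sound in the room, so meta-diegetic.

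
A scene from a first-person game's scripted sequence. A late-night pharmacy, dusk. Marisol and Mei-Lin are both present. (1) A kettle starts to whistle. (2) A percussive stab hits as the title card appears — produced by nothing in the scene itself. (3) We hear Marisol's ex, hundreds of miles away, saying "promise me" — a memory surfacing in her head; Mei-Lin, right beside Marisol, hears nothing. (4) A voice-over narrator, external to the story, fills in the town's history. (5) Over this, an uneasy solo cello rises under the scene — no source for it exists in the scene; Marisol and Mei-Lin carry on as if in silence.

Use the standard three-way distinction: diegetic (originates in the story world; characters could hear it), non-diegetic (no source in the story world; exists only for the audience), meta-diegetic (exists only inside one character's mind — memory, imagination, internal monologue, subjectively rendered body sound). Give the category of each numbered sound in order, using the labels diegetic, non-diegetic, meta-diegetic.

diegetic, non-diegetic, meta-diegetic, non-diegetic, non-diegetic

(1) is diegetic: the sound comes from a kettle physically present in the location.
(2) an editorial stinger — it belongs to the cut, not the story world → non-diegetic.
(3) it's Marisol's recollection rendered as sound; the other character can't hear it → meta-diegetic.
(4) external voice-over — not a character, not heard by anyone in the scene → non-diegetic.
(5) it has no source in the story world and no character can hear it — it's underscore → non-diegetic.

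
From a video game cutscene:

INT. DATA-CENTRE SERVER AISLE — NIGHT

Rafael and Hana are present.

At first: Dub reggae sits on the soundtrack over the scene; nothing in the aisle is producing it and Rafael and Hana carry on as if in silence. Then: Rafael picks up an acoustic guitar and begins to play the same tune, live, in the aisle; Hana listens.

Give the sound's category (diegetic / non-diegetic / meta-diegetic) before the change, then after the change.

non-diegetic, diegetic

Before the change: no in-world source exists and no character can hear it — underscore → non-diegetic.
After the change: an acoustic guitar is now a real source in the story world and the characters hear it → diegetic.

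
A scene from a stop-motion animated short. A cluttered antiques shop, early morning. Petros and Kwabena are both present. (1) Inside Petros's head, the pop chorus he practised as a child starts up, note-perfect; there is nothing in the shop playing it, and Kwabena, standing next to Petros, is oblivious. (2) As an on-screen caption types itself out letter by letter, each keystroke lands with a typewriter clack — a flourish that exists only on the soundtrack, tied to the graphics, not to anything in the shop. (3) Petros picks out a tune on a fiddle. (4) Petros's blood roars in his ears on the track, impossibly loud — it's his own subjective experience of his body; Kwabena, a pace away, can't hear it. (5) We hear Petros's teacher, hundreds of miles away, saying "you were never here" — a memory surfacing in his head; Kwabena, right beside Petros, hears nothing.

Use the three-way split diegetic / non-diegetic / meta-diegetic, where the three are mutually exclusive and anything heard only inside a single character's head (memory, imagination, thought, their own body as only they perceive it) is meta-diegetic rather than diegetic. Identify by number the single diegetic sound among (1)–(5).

3

(1) it lives in Petros's subjectivity, not in the shop → meta-diegetic.
(2) is non-diegetic: sound married to a title/caption — outside the diegesis by definition.
(3) is diegetic: the instrument and the performer are both in the scene.
(4) is meta-diegetic: point-of-audition from inside Petros's body; not a sound in the room.
Sound (5): the voice is a memory playing only inside Petros's mind; Kwabena can't hear it, so meta-diegetic.
Only (3) is diegetic.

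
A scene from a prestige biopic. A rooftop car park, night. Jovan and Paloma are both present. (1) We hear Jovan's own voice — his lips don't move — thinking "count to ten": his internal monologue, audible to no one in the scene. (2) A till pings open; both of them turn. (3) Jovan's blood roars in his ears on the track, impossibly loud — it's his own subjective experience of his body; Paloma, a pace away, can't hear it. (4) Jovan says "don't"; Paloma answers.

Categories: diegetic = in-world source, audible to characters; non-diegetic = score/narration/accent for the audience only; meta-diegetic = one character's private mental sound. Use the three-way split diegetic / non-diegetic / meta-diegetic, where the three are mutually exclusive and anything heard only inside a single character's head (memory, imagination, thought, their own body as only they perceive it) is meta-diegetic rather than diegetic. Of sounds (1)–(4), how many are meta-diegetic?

2

(1) is meta-diegetic: internal monologue — inside Jovan's mind, not spoken into the scene.
(2) is diegetic: a till is a real object/event in the scene's world.
(3) is meta-diegetic: a subjective body sound — Jovan's private perception, inaudible to Paloma.
(4) on-screen dialogue — Jovan speaks and Paloma is there to hear → diegetic.
Meta-diegetic: (1), (3) — that's 2.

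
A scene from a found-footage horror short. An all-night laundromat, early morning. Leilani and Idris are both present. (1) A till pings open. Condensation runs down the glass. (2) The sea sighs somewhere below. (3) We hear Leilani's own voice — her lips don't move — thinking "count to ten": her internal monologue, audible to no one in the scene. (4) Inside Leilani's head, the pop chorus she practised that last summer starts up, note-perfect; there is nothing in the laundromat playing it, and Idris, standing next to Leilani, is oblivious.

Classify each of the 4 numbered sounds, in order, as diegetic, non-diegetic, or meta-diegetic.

diegetic, diegetic, meta-diegetic, meta-diegetic

(1) an in-world source (a till); characters could hear it → diegetic.
(2) the sea is part of the location's real environment → diegetic.
Sound (3): it's Leilani's unspoken thought, heard only by the audience via her subjectivity, so meta-diegetic.
(4) is meta-diegetic: it lives in Leilani's subjectivity, not in the laundromat.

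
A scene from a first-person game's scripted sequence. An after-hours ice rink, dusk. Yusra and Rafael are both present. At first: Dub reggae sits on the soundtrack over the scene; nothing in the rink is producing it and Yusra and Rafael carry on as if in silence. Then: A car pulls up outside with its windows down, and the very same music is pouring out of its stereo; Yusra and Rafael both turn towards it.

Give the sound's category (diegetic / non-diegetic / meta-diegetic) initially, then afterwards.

non-diegetic, diegetic

Initially: no in-world source exists and no character can hear it — underscore → non-diegetic.
Afterwards: the car stereo is now a real source in the story world and the characters hear it → diegetic.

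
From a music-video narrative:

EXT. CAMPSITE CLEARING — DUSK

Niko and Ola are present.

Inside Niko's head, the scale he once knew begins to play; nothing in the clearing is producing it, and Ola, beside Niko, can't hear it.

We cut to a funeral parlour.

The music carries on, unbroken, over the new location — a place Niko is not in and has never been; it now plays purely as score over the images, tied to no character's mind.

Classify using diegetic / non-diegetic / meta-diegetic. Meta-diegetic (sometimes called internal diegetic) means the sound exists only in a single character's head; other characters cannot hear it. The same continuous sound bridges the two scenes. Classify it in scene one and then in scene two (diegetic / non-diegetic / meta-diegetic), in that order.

meta-diegetic, non-diegetic

Scene one: the music exists only inside Niko's mind; Ola can't hear it → meta-diegetic.
Scene two: it's detached from Niko entirely and plays over unrelated images with no in-world source — conventional underscore → non-diegetic.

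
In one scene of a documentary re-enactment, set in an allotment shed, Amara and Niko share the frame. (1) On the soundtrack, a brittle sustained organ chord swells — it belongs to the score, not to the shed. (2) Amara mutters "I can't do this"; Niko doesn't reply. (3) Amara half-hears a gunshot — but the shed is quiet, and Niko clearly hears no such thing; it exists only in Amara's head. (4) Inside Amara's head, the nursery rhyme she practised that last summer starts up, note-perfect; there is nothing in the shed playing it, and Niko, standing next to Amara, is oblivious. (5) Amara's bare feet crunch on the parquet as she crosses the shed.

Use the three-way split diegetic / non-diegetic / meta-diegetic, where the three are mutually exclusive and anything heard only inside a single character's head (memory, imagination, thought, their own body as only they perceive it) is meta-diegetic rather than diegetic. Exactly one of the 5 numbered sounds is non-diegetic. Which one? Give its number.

1

(1) nothing in the shed produces it and the characters don't hear it — pure soundtrack → non-diegetic.
Sound (2): on-screen dialogue — Amara speaks and Niko is there to hear, so diegetic.
(3) is meta-diegetic: Amara alone 'hears' it — an imagined sound, not present in the space.
(4) it lives in Amara's subjectivity, not in the shed → meta-diegetic.
(5) is diegetic: a character's body making contact with the set — an in-world sound.
Only (1) is non-diegetic.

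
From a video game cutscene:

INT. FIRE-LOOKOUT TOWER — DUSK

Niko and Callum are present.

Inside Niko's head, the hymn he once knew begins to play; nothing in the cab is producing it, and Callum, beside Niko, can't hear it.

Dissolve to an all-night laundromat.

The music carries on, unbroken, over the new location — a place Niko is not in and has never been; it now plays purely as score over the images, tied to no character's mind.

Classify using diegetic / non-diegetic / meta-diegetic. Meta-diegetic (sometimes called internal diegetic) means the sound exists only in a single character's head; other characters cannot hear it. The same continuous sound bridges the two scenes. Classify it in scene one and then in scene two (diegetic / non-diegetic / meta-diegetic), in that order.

meta-diegetic, non-diegetic

Scene one: the music exists only inside Niko's mind; Callum can't hear it → meta-diegetic.
Scene two: it's detached from Niko entirely and plays over unrelated images with no in-world source — conventional underscore → non-diegetic.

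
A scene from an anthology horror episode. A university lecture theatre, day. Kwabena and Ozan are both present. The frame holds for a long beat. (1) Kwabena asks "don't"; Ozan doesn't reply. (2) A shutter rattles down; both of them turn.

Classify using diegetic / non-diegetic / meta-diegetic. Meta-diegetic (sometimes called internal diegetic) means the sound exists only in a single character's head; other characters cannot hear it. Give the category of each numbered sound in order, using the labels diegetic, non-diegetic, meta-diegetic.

Sound (1): Kwabena is a character speaking aloud in the scene, so diegetic.
Sound (2): the sound comes from a shutter physically present in the location, so diegetic.

diegetic, diegetic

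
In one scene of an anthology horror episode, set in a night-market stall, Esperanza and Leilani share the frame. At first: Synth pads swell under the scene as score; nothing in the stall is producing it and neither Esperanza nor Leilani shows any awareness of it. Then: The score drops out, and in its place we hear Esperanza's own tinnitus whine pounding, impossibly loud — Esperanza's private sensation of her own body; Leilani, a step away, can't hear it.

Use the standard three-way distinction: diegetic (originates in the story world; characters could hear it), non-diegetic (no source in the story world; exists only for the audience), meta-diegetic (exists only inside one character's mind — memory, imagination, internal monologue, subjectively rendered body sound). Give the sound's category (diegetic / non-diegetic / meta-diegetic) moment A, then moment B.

Moment A: underscore with no in-world source, inaudible to the characters → non-diegetic.
Moment B: the body sound is Esperanza's subjective perception alone — Leilani can't hear it → meta-diegetic.

non-diegetic, meta-diegetic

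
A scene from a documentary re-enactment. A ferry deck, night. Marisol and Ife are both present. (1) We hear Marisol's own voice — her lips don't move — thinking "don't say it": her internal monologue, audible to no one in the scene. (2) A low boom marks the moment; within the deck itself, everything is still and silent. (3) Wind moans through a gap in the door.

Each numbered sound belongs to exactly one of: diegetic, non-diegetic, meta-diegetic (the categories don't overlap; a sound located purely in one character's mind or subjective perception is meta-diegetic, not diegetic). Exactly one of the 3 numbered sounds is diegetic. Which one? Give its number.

3

(1) is meta-diegetic: it's Marisol's unspoken thought, heard only by the audience via her subjectivity.
(2) nothing in the scene produces it; it's an accent added for the audience → non-diegetic.
(3) ambient/room sound belonging to the story's physical space → diegetic.
Only (3) is diegetic.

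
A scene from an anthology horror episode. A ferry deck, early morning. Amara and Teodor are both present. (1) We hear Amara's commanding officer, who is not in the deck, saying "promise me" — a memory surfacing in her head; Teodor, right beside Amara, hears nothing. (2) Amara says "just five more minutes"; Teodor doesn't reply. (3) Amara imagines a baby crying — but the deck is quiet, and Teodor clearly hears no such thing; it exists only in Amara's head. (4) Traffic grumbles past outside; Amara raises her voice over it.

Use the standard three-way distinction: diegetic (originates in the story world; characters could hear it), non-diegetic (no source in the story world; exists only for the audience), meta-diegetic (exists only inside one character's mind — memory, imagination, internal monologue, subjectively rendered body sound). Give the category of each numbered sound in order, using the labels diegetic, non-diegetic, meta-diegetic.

meta-diegetic, diegetic, meta-diegetic, diegetic

(1) the voice is a memory playing only inside Amara's mind; Teodor can't hear it → meta-diegetic.
Sound (2): spoken by a character present in the story world, so diegetic.
(3) is meta-diegetic: subjective to Amara: the deck is silent and Teodor hears nothing.
(4) is diegetic: traffic is part of the location's real environment.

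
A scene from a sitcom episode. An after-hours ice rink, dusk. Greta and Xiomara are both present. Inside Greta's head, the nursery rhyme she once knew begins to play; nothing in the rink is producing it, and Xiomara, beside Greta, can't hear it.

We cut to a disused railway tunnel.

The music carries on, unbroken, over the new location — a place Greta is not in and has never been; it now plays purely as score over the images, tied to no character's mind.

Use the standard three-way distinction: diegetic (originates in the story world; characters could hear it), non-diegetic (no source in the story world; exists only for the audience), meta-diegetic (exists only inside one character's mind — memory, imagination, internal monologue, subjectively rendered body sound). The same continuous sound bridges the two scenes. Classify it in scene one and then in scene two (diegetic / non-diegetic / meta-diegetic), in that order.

meta-diegetic, non-diegetic

Scene one: the music exists only inside Greta's mind; Xiomara can't hear it → meta-diegetic.
Scene two: it's detached from Greta entirely and plays over unrelated images with no in-world source — conventional underscore → non-diegetic.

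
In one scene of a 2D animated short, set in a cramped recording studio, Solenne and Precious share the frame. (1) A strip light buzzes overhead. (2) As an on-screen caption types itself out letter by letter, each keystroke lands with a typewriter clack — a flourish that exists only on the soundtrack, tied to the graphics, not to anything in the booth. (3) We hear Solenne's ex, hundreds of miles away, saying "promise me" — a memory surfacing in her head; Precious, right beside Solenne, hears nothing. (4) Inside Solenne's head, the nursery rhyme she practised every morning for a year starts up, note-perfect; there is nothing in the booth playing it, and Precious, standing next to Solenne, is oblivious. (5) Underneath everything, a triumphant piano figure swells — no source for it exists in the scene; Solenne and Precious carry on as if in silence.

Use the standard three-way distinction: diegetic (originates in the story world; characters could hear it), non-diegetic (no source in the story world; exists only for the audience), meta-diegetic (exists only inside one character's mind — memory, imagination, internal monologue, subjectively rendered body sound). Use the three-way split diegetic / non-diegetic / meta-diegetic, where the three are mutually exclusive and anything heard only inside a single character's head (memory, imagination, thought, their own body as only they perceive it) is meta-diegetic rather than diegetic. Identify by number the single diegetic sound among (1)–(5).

1

(1) is diegetic: ambient/room sound belonging to the story's physical space.
(2) is non-diegetic: it accompanies on-screen graphics, not anything inside the story world.
(3) a remembered line, private to Solenne — not present in the room, not audible to Precious → meta-diegetic.
(4) is meta-diegetic: it lives in Solenne's subjectivity, not in the booth.
(5) is non-diegetic: nothing in the booth produces it and the characters don't hear it — pure soundtrack.
Only (1) is diegetic.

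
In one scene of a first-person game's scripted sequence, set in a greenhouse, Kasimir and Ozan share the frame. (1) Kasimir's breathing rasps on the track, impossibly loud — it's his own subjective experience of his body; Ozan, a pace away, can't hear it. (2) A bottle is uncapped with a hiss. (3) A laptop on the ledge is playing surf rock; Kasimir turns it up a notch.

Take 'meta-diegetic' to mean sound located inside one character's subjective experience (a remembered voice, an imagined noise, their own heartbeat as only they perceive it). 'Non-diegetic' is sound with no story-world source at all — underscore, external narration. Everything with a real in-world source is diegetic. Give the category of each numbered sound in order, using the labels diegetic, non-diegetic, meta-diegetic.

Sound (1): it's Kasimir's internal bodily sensation rendered as sound; only Kasimir 'hears' it, so meta-diegetic.
(2) the sound comes from a bottle physically present in the location → diegetic.
Sound (3): source music from a laptop, which exists in the story world, so diegetic.

meta-diegetic, diegetic, diegetic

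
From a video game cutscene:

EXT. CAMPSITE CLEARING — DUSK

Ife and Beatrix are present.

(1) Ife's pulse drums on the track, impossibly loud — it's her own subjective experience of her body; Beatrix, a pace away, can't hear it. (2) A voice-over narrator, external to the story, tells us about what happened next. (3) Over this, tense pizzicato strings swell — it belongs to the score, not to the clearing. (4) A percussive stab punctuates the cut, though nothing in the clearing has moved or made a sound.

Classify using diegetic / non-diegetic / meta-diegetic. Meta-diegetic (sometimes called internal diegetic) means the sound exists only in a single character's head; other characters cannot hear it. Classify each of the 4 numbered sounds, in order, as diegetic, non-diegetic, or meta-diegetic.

(1) is meta-diegetic: a subjective body sound — Ife's private perception, inaudible to Beatrix.
(2) is non-diegetic: commentary laid over the scene from outside the fiction.
(3) is non-diegetic: it has no source in the story world and no character can hear it — it's underscore.
(4) is non-diegetic: an editorial stinger — it belongs to the cut, not the story world.

meta-diegetic, non-diegetic, non-diegetic, non-diegetic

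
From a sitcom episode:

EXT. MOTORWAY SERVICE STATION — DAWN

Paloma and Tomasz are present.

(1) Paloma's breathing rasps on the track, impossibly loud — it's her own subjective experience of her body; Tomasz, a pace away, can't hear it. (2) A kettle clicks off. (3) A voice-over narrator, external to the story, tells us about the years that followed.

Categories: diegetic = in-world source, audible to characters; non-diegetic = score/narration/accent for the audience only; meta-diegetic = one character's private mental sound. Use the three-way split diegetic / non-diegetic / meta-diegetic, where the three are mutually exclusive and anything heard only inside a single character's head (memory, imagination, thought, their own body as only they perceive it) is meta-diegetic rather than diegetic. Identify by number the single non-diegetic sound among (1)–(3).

(1) point-of-audition from inside Paloma's body; not a sound in the room → meta-diegetic.
Sound (2): a kettle is a real object/event in the scene's world, so diegetic.
(3) is non-diegetic: commentary laid over the scene from outside the fiction.
Only (3) is non-diegetic.

3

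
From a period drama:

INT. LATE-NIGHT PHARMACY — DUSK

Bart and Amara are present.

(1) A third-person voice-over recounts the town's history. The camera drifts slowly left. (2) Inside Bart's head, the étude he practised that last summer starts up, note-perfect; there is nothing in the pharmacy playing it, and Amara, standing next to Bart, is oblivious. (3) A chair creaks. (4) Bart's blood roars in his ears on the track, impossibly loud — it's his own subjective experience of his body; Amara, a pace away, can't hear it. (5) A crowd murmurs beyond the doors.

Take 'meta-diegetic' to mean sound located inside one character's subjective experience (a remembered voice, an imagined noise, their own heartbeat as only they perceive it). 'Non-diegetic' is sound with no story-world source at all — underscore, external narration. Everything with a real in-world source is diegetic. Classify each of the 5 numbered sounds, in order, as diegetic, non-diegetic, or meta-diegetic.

non-diegetic, meta-diegetic, diegetic, meta-diegetic, diegetic

(1) external voice-over — not a character, not heard by anyone in the scene → non-diegetic.
Sound (2): it lives in Bart's subjectivity, not in the pharmacy, so meta-diegetic.
(3) is diegetic: the sound comes from a chair physically present in the location.
Sound (4): it's Bart's internal bodily sensation rendered as sound; only Bart 'hears' it, so meta-diegetic.
(5) ambient/room sound belonging to the story's physical space → diegetic.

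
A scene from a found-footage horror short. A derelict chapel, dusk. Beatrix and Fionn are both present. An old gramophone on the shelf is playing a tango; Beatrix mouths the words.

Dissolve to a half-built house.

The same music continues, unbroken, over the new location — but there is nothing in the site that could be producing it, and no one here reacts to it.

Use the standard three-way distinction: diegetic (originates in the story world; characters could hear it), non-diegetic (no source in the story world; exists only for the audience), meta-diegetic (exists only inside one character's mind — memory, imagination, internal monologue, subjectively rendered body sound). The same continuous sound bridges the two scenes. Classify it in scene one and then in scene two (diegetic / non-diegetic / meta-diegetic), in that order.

diegetic, non-diegetic

Scene one: an old gramophone is an on-screen source and Beatrix reacts to it → diegetic.
Scene two: there is no source in the site and no one hears it — it's now underscore → non-diegetic.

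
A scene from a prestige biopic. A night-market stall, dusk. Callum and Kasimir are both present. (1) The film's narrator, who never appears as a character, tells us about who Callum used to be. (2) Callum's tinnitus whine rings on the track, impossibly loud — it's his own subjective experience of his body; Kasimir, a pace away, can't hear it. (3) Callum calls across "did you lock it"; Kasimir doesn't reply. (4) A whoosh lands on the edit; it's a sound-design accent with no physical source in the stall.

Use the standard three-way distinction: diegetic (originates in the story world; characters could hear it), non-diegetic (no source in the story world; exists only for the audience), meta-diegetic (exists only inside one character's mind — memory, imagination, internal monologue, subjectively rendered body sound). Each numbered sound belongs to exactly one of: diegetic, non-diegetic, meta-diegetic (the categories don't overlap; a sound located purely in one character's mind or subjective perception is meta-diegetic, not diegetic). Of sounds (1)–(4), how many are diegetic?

Sound (1): commentary laid over the scene from outside the fiction, so non-diegetic.
(2) is meta-diegetic: a subjective body sound — Callum's private perception, inaudible to Kasimir.
(3) Callum is a character speaking aloud in the scene → diegetic.
(4) nothing in the scene produces it; it's an accent added for the audience → non-diegetic.
So 1 of the 4 is diegetic: (3).

1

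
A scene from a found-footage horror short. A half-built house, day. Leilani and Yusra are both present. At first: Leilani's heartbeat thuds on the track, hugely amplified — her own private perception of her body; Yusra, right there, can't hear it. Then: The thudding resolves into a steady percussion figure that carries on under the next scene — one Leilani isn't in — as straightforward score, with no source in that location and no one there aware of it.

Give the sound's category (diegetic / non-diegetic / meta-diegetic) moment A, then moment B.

meta-diegetic, non-diegetic

Moment A: it's Leilani's subjective body sound, inaudible to Yusra → meta-diegetic.
Moment B: detached from Leilani and playing as sourceless score over a scene she isn't in — for the audience only → non-diegetic.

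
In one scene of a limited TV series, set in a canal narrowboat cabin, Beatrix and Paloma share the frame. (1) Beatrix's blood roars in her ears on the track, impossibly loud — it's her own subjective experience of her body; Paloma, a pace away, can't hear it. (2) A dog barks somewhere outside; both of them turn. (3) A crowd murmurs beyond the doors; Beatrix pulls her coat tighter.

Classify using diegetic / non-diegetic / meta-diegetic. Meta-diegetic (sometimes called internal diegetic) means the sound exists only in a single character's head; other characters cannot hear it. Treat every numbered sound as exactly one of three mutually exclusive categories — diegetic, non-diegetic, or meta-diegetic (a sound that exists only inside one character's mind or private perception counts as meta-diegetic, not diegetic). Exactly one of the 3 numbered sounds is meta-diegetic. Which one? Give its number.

(1) is meta-diegetic: point-of-audition from inside Beatrix's body; not a sound in the room.
(2) is diegetic: an in-world source (a dog); characters could hear it.
(3) it's the actual ambient sound of the location → diegetic.
Only (1) is meta-diegetic.

1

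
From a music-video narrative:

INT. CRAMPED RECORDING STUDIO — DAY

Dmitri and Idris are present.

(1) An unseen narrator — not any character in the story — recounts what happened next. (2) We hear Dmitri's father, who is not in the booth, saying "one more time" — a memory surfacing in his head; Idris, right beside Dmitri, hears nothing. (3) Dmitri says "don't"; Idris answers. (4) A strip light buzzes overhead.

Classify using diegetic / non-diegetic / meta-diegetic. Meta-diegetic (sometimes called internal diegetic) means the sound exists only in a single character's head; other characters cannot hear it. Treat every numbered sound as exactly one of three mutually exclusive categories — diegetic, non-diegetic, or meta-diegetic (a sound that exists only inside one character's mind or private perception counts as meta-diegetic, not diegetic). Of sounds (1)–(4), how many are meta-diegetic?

1

(1) commentary laid over the scene from outside the fiction → non-diegetic.
Sound (2): a remembered line, private to Dmitri — not present in the room, not audible to Idris, so meta-diegetic.
(3) is diegetic: Dmitri is a character speaking aloud in the scene.
(4) ambient/room sound belonging to the story's physical space → diegetic.
Meta-diegetic: (2) — that's 1.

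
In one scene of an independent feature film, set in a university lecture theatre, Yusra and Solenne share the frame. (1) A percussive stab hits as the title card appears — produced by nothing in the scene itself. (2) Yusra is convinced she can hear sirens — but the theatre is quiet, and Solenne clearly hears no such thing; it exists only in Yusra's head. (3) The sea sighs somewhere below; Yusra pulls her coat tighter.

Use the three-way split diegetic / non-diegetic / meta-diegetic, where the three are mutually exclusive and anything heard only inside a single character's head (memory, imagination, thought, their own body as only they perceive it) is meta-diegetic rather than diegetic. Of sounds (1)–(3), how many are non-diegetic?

1

Sound (1): an editorial stinger — it belongs to the cut, not the story world, so non-diegetic.
(2) is meta-diegetic: the sound is imagined by Yusra; nothing in the story world is producing it and Solenne can't hear it.
(3) it's the actual ambient sound of the location → diegetic.
Non-diegetic: (1) — that's 1.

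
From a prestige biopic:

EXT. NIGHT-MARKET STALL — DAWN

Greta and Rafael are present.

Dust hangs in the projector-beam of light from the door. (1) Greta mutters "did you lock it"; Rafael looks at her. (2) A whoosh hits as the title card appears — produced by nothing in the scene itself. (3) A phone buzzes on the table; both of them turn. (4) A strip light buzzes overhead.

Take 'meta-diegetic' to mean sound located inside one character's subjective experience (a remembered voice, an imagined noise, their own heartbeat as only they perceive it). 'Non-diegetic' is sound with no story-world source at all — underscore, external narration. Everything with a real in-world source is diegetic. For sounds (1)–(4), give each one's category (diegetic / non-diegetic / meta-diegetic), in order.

diegetic, non-diegetic, diegetic, diegetic

(1) is diegetic: spoken by a character present in the story world.
(2) it's a sound-design accent with no in-world source; no one in the scene can hear it → non-diegetic.
(3) is diegetic: an in-world source (a phone); characters could hear it.
(4) is diegetic: a strip light is part of the location's real environment.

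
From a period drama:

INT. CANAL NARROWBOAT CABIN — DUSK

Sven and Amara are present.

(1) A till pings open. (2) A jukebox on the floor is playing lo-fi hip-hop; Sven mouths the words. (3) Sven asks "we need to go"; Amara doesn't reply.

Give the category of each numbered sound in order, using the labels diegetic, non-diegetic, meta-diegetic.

diegetic, diegetic, diegetic

(1) is diegetic: a till is a real object/event in the scene's world.
(2) is diegetic: a jukebox is a physical source in the scene and Sven reacts to it.
Sound (3): spoken by a character present in the story world, so diegetic.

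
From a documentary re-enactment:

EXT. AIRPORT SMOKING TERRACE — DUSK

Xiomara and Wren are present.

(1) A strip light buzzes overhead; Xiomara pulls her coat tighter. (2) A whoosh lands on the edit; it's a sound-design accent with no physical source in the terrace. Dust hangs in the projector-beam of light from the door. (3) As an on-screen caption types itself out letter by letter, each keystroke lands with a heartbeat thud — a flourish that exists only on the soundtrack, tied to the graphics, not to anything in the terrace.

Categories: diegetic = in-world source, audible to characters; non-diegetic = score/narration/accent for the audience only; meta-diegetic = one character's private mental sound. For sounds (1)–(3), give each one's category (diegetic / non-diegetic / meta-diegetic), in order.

diegetic, non-diegetic, non-diegetic

(1) is diegetic: a strip light is part of the location's real environment.
(2) nothing in the scene produces it; it's an accent added for the audience → non-diegetic.
(3) it accompanies on-screen graphics, not anything inside the story world → non-diegetic.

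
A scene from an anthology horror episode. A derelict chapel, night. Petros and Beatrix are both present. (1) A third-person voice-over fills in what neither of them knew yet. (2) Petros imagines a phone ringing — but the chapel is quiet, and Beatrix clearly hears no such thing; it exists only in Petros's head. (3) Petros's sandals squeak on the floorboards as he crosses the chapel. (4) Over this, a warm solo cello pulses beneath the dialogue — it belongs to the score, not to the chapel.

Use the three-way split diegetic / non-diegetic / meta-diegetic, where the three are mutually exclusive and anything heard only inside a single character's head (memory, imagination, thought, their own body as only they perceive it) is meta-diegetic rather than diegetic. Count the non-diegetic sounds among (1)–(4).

(1) commentary laid over the scene from outside the fiction → non-diegetic.
Sound (2): Petros alone 'hears' it — an imagined sound, not present in the space, so meta-diegetic.
(3) a character's body making contact with the set — an in-world sound → diegetic.
(4) it has no source in the story world and no character can hear it — it's underscore → non-diegetic.
Non-diegetic: (1), (4) — that's 2.

2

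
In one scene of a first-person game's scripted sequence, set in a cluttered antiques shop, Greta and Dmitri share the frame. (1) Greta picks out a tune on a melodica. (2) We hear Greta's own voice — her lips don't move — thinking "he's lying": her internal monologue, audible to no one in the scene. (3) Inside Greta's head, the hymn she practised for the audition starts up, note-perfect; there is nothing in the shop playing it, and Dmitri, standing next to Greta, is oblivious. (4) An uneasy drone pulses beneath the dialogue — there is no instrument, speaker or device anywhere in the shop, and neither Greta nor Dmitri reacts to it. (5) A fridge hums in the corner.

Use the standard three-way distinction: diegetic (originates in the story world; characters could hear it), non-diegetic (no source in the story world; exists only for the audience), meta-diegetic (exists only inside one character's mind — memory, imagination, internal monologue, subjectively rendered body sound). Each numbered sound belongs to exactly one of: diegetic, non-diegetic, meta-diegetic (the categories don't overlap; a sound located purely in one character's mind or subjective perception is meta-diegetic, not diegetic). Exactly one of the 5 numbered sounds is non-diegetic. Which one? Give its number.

Sound (1): a character is playing a melodica on screen, so diegetic.
(2) internal monologue — inside Greta's mind, not spoken into the scene → meta-diegetic.
(3) is meta-diegetic: the music is a memory playing inside Greta's mind alone; no real-world source, Dmitri can't hear it.
Sound (4): score with no on-screen or off-screen source; it exists for the audience alone, so non-diegetic.
(5) ambient/room sound belonging to the story's physical space → diegetic.
Only (4) is non-diegetic.

4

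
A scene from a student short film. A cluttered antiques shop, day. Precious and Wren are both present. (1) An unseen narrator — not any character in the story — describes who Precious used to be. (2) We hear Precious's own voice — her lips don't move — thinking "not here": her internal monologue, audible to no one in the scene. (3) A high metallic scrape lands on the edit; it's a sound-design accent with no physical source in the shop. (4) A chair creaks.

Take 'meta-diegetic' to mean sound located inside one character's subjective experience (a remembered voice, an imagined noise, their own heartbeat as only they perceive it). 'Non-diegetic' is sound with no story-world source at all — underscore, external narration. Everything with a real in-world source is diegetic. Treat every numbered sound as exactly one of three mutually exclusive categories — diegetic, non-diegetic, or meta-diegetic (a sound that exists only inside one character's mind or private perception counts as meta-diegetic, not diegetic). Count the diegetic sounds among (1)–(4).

(1) external voice-over — not a character, not heard by anyone in the scene → non-diegetic.
(2) is meta-diegetic: it's Precious's unspoken thought, heard only by the audience via her subjectivity.
(3) it's a sound-design accent with no in-world source; no one in the scene can hear it → non-diegetic.
(4) is diegetic: an in-world source (a chair); characters could hear it.
Diegetic: (4) — that's 1.

1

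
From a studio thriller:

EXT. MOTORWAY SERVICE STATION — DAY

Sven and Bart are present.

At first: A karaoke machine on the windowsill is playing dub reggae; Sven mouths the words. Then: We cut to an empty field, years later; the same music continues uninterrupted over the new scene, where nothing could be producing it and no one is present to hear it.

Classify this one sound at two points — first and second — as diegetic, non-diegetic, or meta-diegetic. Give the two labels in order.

diegetic, non-diegetic

First: a karaoke machine is a real in-scene source and Sven reacts to it → diegetic.
Second: there is no longer any in-world source and no one can hear it — it has become underscore → non-diegetic.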